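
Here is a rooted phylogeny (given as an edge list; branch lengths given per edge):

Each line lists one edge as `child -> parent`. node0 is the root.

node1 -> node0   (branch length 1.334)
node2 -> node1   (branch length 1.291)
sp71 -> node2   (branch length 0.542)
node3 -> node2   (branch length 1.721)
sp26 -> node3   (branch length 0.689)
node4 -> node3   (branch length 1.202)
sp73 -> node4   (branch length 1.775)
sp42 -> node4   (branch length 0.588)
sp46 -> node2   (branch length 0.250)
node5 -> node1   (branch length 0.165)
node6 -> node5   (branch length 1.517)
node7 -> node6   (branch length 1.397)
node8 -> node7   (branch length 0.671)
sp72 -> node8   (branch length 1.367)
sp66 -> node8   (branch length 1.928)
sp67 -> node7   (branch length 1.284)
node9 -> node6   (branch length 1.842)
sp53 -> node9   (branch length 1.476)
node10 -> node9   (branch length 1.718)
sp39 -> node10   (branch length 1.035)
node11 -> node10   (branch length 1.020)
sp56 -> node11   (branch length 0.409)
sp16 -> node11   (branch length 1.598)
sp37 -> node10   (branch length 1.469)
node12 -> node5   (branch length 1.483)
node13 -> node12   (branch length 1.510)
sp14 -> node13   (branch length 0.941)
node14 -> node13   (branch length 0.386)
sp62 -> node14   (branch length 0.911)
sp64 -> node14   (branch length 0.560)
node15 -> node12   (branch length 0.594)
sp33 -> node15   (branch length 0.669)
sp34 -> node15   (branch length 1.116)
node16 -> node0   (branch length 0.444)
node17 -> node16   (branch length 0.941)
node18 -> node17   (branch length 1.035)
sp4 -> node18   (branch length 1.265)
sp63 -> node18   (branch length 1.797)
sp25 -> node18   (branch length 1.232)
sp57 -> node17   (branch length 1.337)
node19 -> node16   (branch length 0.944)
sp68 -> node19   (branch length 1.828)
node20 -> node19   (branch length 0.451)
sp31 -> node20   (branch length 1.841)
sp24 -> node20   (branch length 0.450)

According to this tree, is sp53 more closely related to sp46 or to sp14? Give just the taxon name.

The MRCA of sp53 and sp14 subtends ((((sp72,sp66),sp67),(sp53,(sp39,(sp56,sp16),sp37))),((sp14,(sp62,sp64)),(sp33,sp34))) (13 taxa).
The MRCA of sp53 and sp46 subtends ((sp71,(sp26,(sp73,sp42)),sp46),((((sp72,sp66),sp67),(sp53,(sp39,(sp56,sp16),sp37))),((sp14,(sp62,sp64)),(sp33,sp34)))) (18 taxa).
The first is nested inside the second, so sp53 shares a more recent common ancestor with sp14.

sp14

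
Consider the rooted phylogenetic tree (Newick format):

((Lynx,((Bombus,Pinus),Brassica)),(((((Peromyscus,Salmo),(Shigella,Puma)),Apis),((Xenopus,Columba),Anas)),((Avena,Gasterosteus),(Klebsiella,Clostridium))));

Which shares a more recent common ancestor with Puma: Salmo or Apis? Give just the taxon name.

The MRCA of Puma and Salmo subtends ((Peromyscus,Salmo),(Shigella,Puma)) (4 taxa).
The MRCA of Puma and Apis subtends (((Peromyscus,Salmo),(Shigella,Puma)),Apis) (5 taxa).
The first is nested inside the second, so Puma shares a more recent common ancestor with Salmo.

Salmo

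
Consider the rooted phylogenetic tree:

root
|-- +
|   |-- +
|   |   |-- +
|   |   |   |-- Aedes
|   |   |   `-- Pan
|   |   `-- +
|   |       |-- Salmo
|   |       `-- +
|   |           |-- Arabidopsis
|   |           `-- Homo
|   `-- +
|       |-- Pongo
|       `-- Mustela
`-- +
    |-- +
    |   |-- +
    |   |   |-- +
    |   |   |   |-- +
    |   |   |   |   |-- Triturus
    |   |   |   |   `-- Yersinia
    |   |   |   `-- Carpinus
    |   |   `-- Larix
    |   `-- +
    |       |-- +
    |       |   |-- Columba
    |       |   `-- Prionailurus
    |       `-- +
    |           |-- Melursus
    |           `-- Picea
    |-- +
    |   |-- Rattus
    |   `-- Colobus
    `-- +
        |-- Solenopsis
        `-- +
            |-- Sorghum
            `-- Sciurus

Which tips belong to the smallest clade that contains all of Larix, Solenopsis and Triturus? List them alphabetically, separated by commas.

Carpinus, Colobus, Columba, Larix, Melursus, Picea, Prionailurus, Rattus, Sciurus, Solenopsis, Sorghum, Triturus, Yersinia

Tracing Larix: it sits inside (((Triturus,Yersinia),Carpinus),Larix).
Tracing Solenopsis: it sits inside (Solenopsis,(Sorghum,Sciurus)).
Tracing Triturus: it sits inside (Triturus,Yersinia).
The smallest clade enclosing all 3 is (((((Triturus,Yersinia),Carpinus),Larix),((Columba,Prionailurus),(Melursus,Picea))),(Rattus,Colobus),(Solenopsis,(Sorghum,Sciurus))); the answer is its 13 terminal taxa in alphabetical order.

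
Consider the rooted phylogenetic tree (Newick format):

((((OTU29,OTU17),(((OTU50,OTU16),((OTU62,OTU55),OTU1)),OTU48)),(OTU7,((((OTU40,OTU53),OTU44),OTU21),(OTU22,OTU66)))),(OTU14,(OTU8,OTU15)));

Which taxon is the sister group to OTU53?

OTU53 attaches to the tree at the node subtending (OTU40,OTU53).
The other lineage descending from that same node — the sister group — is the single tip OTU40.

OTU40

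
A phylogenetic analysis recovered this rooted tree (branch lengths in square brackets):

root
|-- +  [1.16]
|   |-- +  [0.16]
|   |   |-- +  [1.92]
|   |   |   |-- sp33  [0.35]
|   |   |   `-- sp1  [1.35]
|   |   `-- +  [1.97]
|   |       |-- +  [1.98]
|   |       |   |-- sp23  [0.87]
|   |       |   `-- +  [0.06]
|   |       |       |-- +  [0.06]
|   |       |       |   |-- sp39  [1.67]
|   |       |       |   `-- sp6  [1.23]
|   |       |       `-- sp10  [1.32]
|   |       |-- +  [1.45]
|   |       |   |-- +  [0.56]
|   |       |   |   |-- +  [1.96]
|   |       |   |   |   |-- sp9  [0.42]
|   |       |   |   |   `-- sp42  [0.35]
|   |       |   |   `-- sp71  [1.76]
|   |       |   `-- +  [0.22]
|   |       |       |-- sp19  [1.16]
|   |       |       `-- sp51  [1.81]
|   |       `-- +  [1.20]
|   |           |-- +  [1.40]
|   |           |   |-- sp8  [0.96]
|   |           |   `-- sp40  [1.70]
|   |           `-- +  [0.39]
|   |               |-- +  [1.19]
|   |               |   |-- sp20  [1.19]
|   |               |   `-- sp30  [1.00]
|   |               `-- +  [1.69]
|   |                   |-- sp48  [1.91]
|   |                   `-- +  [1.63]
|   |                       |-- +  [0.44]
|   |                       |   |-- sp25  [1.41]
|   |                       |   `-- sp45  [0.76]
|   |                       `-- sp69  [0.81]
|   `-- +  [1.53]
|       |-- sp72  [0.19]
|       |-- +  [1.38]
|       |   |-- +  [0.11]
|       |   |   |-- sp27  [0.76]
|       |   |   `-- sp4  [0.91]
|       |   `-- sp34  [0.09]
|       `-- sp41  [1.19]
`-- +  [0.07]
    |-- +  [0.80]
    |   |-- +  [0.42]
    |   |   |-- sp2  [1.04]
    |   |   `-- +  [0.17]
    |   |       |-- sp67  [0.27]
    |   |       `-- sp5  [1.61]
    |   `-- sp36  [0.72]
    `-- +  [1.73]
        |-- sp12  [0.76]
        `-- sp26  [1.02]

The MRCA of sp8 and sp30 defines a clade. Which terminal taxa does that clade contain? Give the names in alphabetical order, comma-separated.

Tracing sp8: it sits inside (sp8,sp40).
Tracing sp30: it sits inside (sp20,sp30).
The smallest clade enclosing both is ((sp8,sp40),((sp20,sp30),(sp48,((sp25,sp45),sp69)))); the answer is its 8 terminal taxa in alphabetical order.

sp20, sp25, sp30, sp40, sp45, sp48, sp69, sp8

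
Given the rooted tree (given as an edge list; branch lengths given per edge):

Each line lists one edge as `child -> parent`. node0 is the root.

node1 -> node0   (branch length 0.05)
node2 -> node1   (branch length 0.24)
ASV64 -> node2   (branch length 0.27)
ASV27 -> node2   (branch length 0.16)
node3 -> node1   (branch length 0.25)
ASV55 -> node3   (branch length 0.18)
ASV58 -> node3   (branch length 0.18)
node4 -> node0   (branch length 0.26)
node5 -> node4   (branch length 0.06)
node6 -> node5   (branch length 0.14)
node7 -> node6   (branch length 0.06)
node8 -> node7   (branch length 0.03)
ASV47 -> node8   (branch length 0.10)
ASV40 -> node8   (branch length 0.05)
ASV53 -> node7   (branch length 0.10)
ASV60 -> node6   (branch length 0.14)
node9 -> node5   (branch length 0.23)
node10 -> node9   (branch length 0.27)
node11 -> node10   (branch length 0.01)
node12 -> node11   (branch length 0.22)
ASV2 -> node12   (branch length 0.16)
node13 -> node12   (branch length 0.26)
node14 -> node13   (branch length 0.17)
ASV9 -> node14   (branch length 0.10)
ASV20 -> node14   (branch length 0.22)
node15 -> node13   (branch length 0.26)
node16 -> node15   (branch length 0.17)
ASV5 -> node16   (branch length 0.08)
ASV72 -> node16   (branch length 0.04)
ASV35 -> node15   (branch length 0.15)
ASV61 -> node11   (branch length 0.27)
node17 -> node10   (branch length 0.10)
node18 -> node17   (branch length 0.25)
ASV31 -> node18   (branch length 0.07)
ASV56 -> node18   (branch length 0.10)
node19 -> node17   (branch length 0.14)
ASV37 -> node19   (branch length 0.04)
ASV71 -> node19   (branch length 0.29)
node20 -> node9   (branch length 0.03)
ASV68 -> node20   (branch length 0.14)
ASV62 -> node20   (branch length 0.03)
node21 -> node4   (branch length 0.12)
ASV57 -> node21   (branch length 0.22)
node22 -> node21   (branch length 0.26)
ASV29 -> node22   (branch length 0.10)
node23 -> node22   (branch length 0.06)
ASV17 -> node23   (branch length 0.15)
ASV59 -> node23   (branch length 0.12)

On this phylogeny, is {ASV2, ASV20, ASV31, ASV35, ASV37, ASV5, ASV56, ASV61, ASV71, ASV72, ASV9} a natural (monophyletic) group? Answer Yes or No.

Yes

The most recent common ancestor of these taxa subtends (((ASV2,((ASV9,ASV20),((ASV5,ASV72),ASV35))),ASV61),((ASV31,ASV56),(ASV37,ASV71))).
That clade has exactly 11 tips — every listed taxon and nothing else — so the group is monophyletic.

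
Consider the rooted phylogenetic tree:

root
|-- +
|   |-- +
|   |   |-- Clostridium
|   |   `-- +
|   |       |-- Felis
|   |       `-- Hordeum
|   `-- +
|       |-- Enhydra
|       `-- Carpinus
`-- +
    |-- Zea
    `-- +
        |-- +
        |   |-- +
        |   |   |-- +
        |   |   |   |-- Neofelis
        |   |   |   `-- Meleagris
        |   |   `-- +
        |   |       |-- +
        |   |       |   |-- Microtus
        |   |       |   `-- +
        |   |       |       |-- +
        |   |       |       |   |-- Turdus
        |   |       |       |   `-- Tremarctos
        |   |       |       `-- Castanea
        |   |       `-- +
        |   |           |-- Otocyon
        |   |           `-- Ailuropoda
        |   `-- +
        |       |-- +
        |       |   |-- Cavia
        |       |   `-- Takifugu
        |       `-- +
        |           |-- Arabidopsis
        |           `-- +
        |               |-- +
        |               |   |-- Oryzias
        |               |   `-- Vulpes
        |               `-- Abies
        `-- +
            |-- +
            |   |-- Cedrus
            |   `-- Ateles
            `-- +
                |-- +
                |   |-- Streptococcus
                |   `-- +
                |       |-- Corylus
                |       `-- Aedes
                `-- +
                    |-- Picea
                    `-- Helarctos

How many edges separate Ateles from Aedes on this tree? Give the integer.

6

The MRCA of Ateles and Aedes is the node subtending ((Cedrus,Ateles),((Streptococcus,(Corylus,Aedes)),(Picea,Helarctos))).
From Ateles up to that node: 2 branches. From Aedes up to the same node: 4 branches. Total: 2 + 4 = 6.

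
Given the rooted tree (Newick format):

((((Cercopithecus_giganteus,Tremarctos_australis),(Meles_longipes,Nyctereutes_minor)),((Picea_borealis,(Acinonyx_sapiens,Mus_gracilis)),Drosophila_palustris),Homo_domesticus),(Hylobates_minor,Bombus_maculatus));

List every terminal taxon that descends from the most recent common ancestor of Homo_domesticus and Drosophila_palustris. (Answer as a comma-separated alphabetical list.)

Acinonyx_sapiens, Cercopithecus_giganteus, Drosophila_palustris, Homo_domesticus, Meles_longipes, Mus_gracilis, Nyctereutes_minor, Picea_borealis, Tremarctos_australis

Tracing Homo_domesticus: it sits inside (((Cercopithecus_giganteus,Tremarctos_australis),(Meles_longipes,Nyctereutes_minor)),((Picea_borealis,(Acinonyx_sapiens,Mus_gracilis)),Drosophila_palustris),Homo_domesticus).
Tracing Drosophila_palustris: it sits inside ((Picea_borealis,(Acinonyx_sapiens,Mus_gracilis)),Drosophila_palustris).
The smallest clade enclosing both is (((Cercopithecus_giganteus,Tremarctos_australis),(Meles_longipes,Nyctereutes_minor)),((Picea_borealis,(Acinonyx_sapiens,Mus_gracilis)),Drosophila_palustris),Homo_domesticus); the answer is its 9 terminal taxa in alphabetical order.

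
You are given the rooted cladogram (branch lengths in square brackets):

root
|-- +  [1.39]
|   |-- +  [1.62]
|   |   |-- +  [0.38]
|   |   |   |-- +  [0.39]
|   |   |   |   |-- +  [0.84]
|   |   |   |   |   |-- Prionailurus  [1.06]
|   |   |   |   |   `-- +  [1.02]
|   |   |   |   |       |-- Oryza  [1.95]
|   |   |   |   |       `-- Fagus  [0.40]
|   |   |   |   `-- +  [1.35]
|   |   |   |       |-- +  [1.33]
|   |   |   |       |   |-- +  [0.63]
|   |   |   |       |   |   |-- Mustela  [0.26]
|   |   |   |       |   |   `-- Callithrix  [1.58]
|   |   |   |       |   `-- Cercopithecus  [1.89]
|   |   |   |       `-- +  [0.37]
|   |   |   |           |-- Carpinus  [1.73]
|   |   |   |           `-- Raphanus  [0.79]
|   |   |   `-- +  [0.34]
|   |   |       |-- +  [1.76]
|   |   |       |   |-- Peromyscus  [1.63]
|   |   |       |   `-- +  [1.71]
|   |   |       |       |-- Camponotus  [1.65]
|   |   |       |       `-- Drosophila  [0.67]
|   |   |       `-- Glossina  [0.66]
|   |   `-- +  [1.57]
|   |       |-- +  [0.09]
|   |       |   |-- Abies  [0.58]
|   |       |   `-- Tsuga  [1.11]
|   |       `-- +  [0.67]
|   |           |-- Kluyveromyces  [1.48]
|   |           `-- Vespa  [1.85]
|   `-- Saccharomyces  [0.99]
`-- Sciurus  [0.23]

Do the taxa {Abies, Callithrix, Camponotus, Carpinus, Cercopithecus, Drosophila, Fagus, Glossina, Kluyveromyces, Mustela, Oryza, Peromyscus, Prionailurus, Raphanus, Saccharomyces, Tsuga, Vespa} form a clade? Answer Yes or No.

The most recent common ancestor of these taxa subtends (((((Prionailurus,(Oryza,Fagus)),(((Mustela,Callithrix),Cercopithecus),(Carpinus,Raphanus))),((Peromyscus,(Camponotus,Drosophila)),Glossina)),((Abies,Tsuga),(Kluyveromyces,Vespa))),Saccharomyces).
That clade has exactly 17 tips — every listed taxon and nothing else — so the group is monophyletic.

Yes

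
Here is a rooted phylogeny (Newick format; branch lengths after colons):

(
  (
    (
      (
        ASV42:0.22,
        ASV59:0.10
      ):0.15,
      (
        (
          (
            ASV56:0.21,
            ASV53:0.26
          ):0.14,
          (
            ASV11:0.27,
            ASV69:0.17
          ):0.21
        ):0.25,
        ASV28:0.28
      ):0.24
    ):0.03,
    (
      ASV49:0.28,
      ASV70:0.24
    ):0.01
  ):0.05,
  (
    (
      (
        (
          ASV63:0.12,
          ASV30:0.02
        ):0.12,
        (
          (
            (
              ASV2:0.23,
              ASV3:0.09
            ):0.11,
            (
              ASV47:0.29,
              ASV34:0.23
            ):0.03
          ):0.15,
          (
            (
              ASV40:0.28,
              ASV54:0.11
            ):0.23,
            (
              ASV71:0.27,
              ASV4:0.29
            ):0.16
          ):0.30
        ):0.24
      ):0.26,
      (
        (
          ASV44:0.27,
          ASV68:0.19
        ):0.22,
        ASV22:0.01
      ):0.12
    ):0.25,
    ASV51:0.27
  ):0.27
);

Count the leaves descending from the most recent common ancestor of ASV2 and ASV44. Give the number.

The MRCA of ASV2 and ASV44 is the node subtending (((ASV63,ASV30),(((ASV2,ASV3),(ASV47,ASV34)),((ASV40,ASV54),(ASV71,ASV4)))),((ASV44,ASV68),ASV22)).
That clade contains 13 terminal taxa: ASV2, ASV22, ASV3, ASV30, ASV34, ASV4, ASV40, ASV44, ASV47, ASV54, ASV63, ASV68, ASV71.

13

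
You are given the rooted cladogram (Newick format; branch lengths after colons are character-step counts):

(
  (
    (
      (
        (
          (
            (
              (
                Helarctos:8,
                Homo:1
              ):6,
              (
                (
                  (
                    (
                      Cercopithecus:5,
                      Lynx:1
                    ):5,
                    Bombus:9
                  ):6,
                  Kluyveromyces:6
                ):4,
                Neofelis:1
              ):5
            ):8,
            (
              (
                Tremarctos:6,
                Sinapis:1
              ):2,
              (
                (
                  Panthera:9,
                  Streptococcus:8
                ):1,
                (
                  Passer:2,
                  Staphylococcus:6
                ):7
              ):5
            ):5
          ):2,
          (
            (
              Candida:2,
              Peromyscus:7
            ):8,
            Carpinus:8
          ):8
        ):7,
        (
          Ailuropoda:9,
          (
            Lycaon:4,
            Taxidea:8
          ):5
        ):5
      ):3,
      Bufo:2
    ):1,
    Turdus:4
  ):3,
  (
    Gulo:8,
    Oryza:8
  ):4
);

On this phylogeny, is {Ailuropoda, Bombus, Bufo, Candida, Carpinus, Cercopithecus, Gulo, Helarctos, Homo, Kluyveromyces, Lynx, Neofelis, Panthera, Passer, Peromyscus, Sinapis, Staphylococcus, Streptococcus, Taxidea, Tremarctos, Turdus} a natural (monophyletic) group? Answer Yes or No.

The MRCA of the listed taxa is the root, so the smallest clade containing them is the whole tree.
That clade also contains Lycaon, Oryza, which are not in the proposed group, so the group is not monophyletic.

No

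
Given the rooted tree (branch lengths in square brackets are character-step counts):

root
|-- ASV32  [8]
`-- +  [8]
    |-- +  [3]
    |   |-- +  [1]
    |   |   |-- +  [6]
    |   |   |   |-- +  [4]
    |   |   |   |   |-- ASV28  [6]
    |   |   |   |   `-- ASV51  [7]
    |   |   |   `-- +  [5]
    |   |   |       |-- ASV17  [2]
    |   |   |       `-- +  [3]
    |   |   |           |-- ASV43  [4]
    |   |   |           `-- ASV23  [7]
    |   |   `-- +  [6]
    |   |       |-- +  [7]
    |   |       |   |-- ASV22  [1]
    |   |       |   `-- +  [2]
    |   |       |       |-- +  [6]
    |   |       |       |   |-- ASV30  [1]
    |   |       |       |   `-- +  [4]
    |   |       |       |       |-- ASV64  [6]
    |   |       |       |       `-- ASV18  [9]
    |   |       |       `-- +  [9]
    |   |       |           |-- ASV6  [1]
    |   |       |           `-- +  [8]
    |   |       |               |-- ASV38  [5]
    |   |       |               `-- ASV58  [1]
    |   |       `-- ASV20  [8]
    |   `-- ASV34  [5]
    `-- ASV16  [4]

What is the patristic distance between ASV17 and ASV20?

27

The path runs ASV17 → … → MRCA → … → ASV20; the MRCA is the node subtending (((ASV28,ASV51),(ASV17,(ASV43,ASV23))),((ASV22,((ASV30,(ASV64,ASV18)),(ASV6,(ASV38,ASV58)))),ASV20)).
Branch lengths along that path: 2 + 5 + 6 + 6 + 8 = 27.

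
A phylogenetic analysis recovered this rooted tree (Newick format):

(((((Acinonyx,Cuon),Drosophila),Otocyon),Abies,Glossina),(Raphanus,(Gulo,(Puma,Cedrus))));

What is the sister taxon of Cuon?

Cuon attaches to the tree at the node subtending (Acinonyx,Cuon).
The other lineage descending from that same node — the sister group — is the single tip Acinonyx.

Acinonyx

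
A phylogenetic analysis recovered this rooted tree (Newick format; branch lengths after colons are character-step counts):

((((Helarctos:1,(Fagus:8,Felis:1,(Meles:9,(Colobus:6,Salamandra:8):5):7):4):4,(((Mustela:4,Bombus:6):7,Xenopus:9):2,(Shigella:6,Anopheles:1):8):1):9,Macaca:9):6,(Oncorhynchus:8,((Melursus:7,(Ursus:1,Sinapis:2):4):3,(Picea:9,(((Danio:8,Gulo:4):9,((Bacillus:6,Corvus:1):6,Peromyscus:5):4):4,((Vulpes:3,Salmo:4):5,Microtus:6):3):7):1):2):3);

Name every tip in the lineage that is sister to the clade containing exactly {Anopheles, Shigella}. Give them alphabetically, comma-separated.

Bombus, Mustela, Xenopus

The clade containing exactly {Anopheles, Shigella} attaches to the tree at the node subtending (((Mustela,Bombus),Xenopus),(Shigella,Anopheles)).
The other lineage descending from that same node — the sister group — is ((Mustela,Bombus),Xenopus); its 3 tips in alphabetical order are the answer.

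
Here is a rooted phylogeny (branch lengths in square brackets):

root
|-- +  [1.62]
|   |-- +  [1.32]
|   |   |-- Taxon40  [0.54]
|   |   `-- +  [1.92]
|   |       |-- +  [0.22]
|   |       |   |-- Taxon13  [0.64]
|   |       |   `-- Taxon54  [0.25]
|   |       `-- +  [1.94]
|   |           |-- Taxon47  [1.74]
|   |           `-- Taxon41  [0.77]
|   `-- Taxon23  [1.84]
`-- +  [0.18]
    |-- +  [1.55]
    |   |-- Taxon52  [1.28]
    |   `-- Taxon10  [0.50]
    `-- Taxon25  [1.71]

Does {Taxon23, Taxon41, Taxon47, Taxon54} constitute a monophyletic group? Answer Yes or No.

No

The MRCA of the listed taxa subtends ((Taxon40,((Taxon13,Taxon54),(Taxon47,Taxon41))),Taxon23).
That clade also contains Taxon13, Taxon40, which are not in the proposed group, so the group is not monophyletic.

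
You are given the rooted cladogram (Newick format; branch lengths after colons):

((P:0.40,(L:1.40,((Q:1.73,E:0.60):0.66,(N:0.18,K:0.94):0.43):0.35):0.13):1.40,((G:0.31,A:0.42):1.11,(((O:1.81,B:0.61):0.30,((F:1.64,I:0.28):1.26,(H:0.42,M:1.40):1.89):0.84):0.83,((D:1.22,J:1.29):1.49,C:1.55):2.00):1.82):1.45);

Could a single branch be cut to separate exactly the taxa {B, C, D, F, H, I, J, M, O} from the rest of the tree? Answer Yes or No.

The most recent common ancestor of these taxa subtends (((O,B),((F,I),(H,M))),((D,J),C)).
That clade has exactly 9 tips — every listed taxon and nothing else — so the group is monophyletic.

Yes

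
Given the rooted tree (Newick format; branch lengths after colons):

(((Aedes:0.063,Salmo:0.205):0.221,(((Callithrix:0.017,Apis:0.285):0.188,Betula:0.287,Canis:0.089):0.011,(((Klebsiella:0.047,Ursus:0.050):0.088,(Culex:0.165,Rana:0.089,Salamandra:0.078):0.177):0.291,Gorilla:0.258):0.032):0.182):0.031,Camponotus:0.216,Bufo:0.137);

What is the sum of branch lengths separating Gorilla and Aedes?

0.756

The path runs Gorilla → … → MRCA → … → Aedes; the MRCA is the node subtending ((Aedes,Salmo),(((Callithrix,Apis),Betula,Canis),(((Klebsiella,Ursus),(Culex,Rana,Salamandra)),Gorilla))).
Branch lengths along that path: 0.258 + 0.032 + 0.182 + 0.221 + 0.063 = 0.756.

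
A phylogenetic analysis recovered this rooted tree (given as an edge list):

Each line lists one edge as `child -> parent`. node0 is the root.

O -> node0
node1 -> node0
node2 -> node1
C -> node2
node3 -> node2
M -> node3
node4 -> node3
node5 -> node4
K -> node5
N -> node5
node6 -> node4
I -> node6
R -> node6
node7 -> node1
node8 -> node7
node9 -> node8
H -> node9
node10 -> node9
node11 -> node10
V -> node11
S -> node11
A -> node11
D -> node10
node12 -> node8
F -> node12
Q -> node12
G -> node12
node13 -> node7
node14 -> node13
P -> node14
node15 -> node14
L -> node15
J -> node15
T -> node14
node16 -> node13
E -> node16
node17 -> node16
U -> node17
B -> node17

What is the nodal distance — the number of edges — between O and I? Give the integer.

7

The MRCA of O and I is the root of the tree.
From O up to that node: 1 branch. From I up to the same node: 6 branches. Total: 1 + 6 = 7.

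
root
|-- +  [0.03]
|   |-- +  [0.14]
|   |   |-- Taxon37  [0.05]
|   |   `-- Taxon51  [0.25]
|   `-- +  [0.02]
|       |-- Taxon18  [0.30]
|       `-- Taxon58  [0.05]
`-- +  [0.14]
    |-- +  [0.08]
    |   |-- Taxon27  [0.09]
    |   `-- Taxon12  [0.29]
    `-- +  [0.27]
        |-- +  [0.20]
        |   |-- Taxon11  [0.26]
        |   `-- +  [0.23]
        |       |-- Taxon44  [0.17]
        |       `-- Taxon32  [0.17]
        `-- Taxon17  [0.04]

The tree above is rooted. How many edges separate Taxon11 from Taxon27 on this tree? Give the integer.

The MRCA of Taxon11 and Taxon27 is the node subtending ((Taxon27,Taxon12),((Taxon11,(Taxon44,Taxon32)),Taxon17)).
From Taxon11 up to that node: 3 branches. From Taxon27 up to the same node: 2 branches. Total: 3 + 2 = 5.

5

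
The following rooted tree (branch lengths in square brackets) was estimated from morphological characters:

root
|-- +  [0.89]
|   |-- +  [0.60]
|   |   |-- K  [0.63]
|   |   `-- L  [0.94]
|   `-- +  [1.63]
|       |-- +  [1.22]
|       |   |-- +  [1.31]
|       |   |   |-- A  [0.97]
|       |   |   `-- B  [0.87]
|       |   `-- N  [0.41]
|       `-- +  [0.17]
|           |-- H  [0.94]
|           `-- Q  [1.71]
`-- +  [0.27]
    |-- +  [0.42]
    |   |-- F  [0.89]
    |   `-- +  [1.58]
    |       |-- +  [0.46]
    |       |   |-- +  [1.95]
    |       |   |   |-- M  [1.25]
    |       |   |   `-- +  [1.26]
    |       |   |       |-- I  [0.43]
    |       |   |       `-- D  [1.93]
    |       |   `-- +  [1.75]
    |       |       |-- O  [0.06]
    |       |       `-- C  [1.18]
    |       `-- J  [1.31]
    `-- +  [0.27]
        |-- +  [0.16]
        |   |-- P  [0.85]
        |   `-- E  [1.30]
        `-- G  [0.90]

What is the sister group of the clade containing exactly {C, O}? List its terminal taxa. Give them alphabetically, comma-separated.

D, I, M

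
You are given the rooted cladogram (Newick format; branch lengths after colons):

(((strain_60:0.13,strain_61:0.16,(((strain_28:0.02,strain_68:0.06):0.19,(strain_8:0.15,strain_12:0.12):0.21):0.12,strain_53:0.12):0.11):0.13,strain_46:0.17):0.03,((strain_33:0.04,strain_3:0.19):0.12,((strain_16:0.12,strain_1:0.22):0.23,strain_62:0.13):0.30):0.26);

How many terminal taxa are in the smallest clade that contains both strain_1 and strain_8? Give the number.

The MRCA of strain_1 and strain_8 is the root, so the clade is the entire tree.
That clade contains 13 terminal taxa: strain_1, strain_12, strain_16, strain_28, strain_3, strain_33, strain_46, strain_53, strain_60, strain_61, strain_62, strain_68, strain_8.

13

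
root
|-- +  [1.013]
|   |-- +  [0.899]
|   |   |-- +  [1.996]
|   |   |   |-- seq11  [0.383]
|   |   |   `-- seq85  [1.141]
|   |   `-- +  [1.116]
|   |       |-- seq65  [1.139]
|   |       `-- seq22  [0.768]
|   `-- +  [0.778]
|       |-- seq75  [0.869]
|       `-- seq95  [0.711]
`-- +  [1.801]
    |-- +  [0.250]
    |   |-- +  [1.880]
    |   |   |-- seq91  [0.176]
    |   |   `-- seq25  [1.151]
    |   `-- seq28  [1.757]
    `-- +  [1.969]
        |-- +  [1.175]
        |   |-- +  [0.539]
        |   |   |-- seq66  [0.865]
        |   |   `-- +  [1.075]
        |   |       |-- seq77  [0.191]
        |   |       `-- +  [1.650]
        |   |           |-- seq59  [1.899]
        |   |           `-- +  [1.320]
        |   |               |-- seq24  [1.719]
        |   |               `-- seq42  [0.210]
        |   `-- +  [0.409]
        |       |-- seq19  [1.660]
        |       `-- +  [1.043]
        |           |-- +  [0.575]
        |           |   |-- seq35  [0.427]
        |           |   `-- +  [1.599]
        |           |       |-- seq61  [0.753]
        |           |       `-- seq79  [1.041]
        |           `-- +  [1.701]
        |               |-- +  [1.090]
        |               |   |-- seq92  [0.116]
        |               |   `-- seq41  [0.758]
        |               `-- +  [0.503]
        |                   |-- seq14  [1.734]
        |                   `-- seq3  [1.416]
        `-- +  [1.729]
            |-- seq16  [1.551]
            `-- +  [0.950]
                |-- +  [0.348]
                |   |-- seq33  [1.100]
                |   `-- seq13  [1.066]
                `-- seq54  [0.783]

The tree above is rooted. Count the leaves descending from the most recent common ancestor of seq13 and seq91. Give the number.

20

The MRCA of seq13 and seq91 is the node subtending (((seq91,seq25),seq28),(((seq66,(seq77,(seq59,(seq24,seq42)))),(seq19,((seq35,(seq61,seq79)),((seq92,seq41),(seq14,seq3))))),(seq16,((seq33,seq13),seq54)))).
That clade contains 20 terminal taxa: seq13, seq14, seq16, seq19, seq24, seq25, seq28, seq3, seq33, seq35, seq41, seq42, seq54, seq59, seq61, seq66, seq77, seq79, seq91, seq92.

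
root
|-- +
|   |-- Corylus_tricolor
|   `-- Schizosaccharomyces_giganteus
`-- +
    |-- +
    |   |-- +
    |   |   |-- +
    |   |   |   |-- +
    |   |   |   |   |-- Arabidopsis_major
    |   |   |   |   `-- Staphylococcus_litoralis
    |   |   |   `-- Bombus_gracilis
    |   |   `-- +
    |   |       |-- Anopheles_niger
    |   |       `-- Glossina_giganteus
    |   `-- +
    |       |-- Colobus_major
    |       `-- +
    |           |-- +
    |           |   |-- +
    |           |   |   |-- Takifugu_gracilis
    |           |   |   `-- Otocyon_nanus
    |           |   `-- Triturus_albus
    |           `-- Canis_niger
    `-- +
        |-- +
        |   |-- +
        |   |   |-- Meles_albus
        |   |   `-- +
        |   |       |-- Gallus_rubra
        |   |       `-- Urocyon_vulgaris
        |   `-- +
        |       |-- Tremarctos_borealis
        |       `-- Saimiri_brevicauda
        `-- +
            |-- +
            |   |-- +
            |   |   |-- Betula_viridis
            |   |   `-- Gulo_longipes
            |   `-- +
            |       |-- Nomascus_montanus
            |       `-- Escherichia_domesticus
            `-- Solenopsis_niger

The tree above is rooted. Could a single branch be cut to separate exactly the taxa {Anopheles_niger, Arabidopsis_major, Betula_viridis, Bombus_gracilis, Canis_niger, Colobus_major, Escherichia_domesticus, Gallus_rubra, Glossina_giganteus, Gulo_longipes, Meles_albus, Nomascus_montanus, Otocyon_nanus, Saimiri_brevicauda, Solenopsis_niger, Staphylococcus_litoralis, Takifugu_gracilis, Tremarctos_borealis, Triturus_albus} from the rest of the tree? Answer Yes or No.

No

The MRCA of the listed taxa subtends (((((Arabidopsis_major,Staphylococcus_litoralis),Bombus_gracilis),(Anopheles_niger,Glossina_giganteus)),(Colobus_major,(((Takifugu_gracilis,Otocyon_nanus),Triturus_albus),Canis_niger))),(((Meles_albus,(Gallus_rubra,Urocyon_vulgaris)),(Tremarctos_borealis,Saimiri_brevicauda)),(((Betula_viridis,Gulo_longipes),(Nomascus_montanus,Escherichia_domesticus)),Solenopsis_niger))).
That clade also contains Urocyon_vulgaris, which is not in the proposed group, so the group is not monophyletic.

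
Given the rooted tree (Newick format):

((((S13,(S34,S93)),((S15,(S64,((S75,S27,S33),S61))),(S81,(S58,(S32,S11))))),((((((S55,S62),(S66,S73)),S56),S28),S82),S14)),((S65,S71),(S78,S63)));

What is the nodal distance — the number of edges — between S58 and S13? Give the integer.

6

The MRCA of S58 and S13 is the node subtending ((S13,(S34,S93)),((S15,(S64,((S75,S27,S33),S61))),(S81,(S58,(S32,S11))))).
From S58 up to that node: 4 branches. From S13 up to the same node: 2 branches. Total: 4 + 2 = 6.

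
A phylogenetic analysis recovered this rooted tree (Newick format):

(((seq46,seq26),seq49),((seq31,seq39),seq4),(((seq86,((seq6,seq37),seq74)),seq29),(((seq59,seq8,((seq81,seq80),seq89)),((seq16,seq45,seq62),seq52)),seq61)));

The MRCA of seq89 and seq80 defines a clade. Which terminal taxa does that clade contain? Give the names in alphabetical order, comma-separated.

Tracing seq89: it sits inside ((seq81,seq80),seq89).
Tracing seq80: it sits inside (seq81,seq80).
The smallest clade enclosing both is ((seq81,seq80),seq89); the answer is its 3 terminal taxa in alphabetical order.

seq80, seq81, seq89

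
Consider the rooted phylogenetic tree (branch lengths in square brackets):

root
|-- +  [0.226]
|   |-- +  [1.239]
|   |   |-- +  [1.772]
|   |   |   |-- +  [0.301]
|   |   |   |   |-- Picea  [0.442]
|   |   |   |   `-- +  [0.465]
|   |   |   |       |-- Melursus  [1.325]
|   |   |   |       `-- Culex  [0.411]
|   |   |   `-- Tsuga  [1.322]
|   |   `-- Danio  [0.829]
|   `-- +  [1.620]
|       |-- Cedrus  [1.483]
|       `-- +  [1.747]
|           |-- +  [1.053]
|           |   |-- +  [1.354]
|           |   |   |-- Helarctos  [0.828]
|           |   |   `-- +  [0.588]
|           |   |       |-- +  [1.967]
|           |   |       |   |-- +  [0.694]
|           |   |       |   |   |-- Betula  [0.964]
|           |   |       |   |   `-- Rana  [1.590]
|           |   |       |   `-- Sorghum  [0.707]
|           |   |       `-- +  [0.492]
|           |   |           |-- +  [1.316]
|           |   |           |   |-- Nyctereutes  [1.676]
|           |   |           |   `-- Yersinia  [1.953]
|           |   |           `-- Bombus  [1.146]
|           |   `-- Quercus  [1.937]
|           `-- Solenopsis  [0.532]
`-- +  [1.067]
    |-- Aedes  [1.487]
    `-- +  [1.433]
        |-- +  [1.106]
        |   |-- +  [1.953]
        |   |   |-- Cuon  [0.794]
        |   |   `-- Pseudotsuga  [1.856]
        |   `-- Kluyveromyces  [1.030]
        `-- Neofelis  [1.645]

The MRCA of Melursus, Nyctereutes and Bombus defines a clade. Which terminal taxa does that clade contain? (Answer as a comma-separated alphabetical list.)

Tracing Melursus: it sits inside (Melursus,Culex).
Tracing Nyctereutes: it sits inside (Nyctereutes,Yersinia).
Tracing Bombus: it sits inside ((Nyctereutes,Yersinia),Bombus).
The smallest clade enclosing all 3 is ((((Picea,(Melursus,Culex)),Tsuga),Danio),(Cedrus,(((Helarctos,(((Betula,Rana),Sorghum),((Nyctereutes,Yersinia),Bombus))),Quercus),Solenopsis))); the answer is its 15 terminal taxa in alphabetical order.

Betula, Bombus, Cedrus, Culex, Danio, Helarctos, Melursus, Nyctereutes, Picea, Quercus, Rana, Solenopsis, Sorghum, Tsuga, Yersinia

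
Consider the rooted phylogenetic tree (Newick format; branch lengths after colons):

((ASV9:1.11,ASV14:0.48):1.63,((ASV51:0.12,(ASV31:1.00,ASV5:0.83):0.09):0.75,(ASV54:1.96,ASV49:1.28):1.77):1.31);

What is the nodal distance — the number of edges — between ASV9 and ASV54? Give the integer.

5

The MRCA of ASV9 and ASV54 is the root of the tree.
From ASV9 up to that node: 2 branches. From ASV54 up to the same node: 3 branches. Total: 2 + 3 = 5.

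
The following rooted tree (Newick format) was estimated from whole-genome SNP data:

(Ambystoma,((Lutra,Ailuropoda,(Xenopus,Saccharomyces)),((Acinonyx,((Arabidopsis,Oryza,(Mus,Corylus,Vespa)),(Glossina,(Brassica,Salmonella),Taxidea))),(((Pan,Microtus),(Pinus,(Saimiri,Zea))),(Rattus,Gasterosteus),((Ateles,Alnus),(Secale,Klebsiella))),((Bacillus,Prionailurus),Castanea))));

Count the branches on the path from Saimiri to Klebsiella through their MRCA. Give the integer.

7

The MRCA of Saimiri and Klebsiella is the node subtending (((Pan,Microtus),(Pinus,(Saimiri,Zea))),(Rattus,Gasterosteus),((Ateles,Alnus),(Secale,Klebsiella))).
From Saimiri up to that node: 4 branches. From Klebsiella up to the same node: 3 branches. Total: 4 + 3 = 7.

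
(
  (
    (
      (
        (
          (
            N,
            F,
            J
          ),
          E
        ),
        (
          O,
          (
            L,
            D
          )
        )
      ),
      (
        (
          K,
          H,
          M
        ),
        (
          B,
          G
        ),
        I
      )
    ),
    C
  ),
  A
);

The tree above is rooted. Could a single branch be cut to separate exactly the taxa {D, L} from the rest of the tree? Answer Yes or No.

The most recent common ancestor of these taxa subtends (L,D).
That clade has exactly 2 tips — every listed taxon and nothing else — so the group is monophyletic.

Yes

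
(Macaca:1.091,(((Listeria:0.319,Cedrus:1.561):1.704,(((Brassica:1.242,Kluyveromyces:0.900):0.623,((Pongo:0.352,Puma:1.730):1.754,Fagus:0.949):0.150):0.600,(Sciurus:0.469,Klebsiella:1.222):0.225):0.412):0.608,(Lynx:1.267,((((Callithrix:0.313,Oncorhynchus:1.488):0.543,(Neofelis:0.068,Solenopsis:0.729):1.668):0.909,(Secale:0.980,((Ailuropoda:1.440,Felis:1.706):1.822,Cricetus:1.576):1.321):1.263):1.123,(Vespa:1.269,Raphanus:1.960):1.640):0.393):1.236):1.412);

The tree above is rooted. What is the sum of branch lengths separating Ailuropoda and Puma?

The path runs Ailuropoda → … → MRCA → … → Puma; the MRCA is the node subtending (((Listeria,Cedrus),(((Brassica,Kluyveromyces),((Pongo,Puma),Fagus)),(Sciurus,Klebsiella))),(Lynx,((((Callithrix,Oncorhynchus),(Neofelis,Solenopsis)),(Secale,((Ailuropoda,Felis),Cricetus))),(Vespa,Raphanus)))).
Branch lengths along that path: 1.440 + 1.822 + 1.321 + 1.263 + 1.123 + 0.393 + 1.236 + 0.608 + 0.412 + 0.600 + 0.150 + 1.754 + 1.730 = 13.852.

13.852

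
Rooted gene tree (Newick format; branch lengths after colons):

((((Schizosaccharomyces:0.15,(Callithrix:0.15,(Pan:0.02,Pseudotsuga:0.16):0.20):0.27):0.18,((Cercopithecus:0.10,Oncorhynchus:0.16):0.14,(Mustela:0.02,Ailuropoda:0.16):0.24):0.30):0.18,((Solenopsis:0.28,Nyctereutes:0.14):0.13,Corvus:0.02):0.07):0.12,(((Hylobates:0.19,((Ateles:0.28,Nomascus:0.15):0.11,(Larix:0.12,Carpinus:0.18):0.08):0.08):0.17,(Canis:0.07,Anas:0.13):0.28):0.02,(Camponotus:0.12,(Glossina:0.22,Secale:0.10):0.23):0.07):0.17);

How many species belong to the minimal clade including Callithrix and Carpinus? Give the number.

The MRCA of Callithrix and Carpinus is the root, so the clade is the entire tree.
That clade contains 21 terminal taxa: Ailuropoda, Anas, Ateles, Callithrix, Camponotus, Canis, Carpinus, Cercopithecus, Corvus, Glossina, Hylobates, Larix, Mustela, Nomascus, Nyctereutes, Oncorhynchus, Pan, Pseudotsuga, Schizosaccharomyces, Secale, Solenopsis.

21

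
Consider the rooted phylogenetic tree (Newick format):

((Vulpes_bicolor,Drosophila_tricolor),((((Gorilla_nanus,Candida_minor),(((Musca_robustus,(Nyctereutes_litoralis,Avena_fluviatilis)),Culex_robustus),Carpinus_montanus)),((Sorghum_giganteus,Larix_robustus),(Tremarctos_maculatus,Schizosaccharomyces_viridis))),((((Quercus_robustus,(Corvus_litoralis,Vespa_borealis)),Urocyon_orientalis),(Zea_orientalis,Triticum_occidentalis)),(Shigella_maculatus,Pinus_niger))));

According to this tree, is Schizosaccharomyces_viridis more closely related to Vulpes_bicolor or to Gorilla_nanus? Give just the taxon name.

The MRCA of Schizosaccharomyces_viridis and Gorilla_nanus subtends (((Gorilla_nanus,Candida_minor),(((Musca_robustus,(Nyctereutes_litoralis,Avena_fluviatilis)),Culex_robustus),Carpinus_montanus)),((Sorghum_giganteus,Larix_robustus),(Tremarctos_maculatus,Schizosaccharomyces_viridis))) (11 taxa).
The MRCA of Schizosaccharomyces_viridis and Vulpes_bicolor is the root, subtending the entire tree (21 taxa).
The first is nested inside the second, so Schizosaccharomyces_viridis shares a more recent common ancestor with Gorilla_nanus.

Gorilla_nanus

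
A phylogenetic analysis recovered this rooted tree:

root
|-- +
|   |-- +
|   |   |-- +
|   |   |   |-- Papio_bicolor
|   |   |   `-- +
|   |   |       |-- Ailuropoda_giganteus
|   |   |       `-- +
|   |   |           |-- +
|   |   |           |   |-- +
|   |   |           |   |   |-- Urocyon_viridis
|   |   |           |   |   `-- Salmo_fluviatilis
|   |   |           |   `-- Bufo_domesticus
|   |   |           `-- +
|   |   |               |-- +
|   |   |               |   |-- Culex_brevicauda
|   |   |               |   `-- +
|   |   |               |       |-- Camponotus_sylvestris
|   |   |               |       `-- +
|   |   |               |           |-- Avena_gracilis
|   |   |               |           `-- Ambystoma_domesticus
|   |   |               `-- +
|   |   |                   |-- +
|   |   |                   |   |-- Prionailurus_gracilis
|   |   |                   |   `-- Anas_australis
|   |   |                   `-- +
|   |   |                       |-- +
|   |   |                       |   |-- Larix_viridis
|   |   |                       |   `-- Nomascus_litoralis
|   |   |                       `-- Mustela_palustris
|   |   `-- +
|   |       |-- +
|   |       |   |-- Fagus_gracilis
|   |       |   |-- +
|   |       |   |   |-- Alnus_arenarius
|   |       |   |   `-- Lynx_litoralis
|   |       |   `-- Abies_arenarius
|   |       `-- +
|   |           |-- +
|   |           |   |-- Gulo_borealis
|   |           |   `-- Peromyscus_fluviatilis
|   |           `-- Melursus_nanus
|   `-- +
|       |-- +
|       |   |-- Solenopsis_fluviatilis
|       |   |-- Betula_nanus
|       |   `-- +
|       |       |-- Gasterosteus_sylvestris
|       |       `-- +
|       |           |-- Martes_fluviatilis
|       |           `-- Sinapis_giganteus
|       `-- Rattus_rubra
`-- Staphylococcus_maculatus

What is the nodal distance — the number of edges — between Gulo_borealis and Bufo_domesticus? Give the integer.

The MRCA of Gulo_borealis and Bufo_domesticus is the node subtending ((Papio_bicolor,(Ailuropoda_giganteus,(((Urocyon_viridis,Salmo_fluviatilis),Bufo_domesticus),((Culex_brevicauda,(Camponotus_sylvestris,(Avena_gracilis,Ambystoma_domesticus))),((Prionailurus_gracilis,Anas_australis),((Larix_viridis,Nomascus_litoralis),Mustela_palustris)))))),((Fagus_gracilis,(Alnus_arenarius,Lynx_litoralis),Abies_arenarius),((Gulo_borealis,Peromyscus_fluviatilis),Melursus_nanus))).
From Gulo_borealis up to that node: 4 branches. From Bufo_domesticus up to the same node: 5 branches. Total: 4 + 5 = 9.

9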